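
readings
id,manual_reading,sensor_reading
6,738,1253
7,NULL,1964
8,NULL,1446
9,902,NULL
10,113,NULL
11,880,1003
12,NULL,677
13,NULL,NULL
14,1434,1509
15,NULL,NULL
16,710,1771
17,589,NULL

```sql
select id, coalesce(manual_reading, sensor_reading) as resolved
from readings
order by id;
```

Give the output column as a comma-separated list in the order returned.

738, 1964, 1446, 902, 113, 880, 677, NULL, 1434, NULL, 710, 589

id=6: manual_reading=738 → 738
id=7: manual_reading=NULL, sensor_reading=1964 → 1964
id=8: manual_reading=NULL, sensor_reading=1446 → 1446
id=9: manual_reading=902 → 902
id=10: manual_reading=113 → 113
id=11: manual_reading=880 → 880
id=12: manual_reading=NULL, sensor_reading=677 → 677
id=13: manual_reading=NULL, sensor_reading=NULL (all NULL) → NULL
id=14: manual_reading=1434 → 1434
id=15: manual_reading=NULL, sensor_reading=NULL (all NULL) → NULL
id=16: manual_reading=710 → 710
id=17: manual_reading=589 → 589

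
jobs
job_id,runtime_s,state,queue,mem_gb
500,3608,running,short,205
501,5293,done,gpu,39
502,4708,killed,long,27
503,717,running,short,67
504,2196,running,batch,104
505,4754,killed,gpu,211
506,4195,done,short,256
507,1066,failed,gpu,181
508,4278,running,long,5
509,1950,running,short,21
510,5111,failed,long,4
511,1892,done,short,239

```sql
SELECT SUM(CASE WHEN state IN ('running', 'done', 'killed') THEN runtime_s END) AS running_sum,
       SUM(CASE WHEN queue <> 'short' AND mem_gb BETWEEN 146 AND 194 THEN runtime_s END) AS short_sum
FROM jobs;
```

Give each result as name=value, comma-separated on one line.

running_sum=33591, short_sum=1066

[running_sum: state IN ('running', 'done', 'killed')]
job_id=500: ✓ → 3608
job_id=501: ✓ → 5293
job_id=502: ✓ → 4708
job_id=503: ✓ → 717
job_id=504: ✓ → 2196
job_id=505: ✓ → 4754
job_id=506: ✓ → 4195
job_id=507: ✗
job_id=508: ✓ → 4278
job_id=509: ✓ → 1950
job_id=510: ✗
job_id=511: ✓ → 1892
running_sum = 3608 + 5293 + 4708 + 717 + 2196 + 4754 + 4195 + 4278 + 1950 + 1892 = 33591
—
[short_sum: queue <> 'short' AND mem_gb BETWEEN 146 AND 194]
job_id=500: ✗
job_id=501: ✗
job_id=502: ✗
job_id=503: ✗
job_id=504: ✗
job_id=505: ✗
job_id=506: ✗
job_id=507: ✓ → 1066
job_id=508: ✗
job_id=509: ✗
job_id=510: ✗
job_id=511: ✗
short_sum = 1066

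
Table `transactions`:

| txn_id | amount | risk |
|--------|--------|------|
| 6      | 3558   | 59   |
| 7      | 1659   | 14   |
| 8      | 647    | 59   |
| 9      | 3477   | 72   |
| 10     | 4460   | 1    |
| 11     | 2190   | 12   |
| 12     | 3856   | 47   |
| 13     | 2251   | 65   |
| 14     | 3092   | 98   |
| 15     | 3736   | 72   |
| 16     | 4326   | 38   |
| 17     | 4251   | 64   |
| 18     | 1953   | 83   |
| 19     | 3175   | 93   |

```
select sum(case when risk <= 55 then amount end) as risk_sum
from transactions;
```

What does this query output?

16491

txn_id=6: ✗
txn_id=7: ✓ → 1659
txn_id=8: ✗
txn_id=9: ✗
txn_id=10: ✓ → 4460
txn_id=11: ✓ → 2190
txn_id=12: ✓ → 3856
txn_id=13: ✗
txn_id=14: ✗
txn_id=15: ✗
txn_id=16: ✓ → 4326
txn_id=17: ✗
txn_id=18: ✗
txn_id=19: ✗
risk_sum = 1659 + 4460 + 2190 + 3856 + 4326 = 16491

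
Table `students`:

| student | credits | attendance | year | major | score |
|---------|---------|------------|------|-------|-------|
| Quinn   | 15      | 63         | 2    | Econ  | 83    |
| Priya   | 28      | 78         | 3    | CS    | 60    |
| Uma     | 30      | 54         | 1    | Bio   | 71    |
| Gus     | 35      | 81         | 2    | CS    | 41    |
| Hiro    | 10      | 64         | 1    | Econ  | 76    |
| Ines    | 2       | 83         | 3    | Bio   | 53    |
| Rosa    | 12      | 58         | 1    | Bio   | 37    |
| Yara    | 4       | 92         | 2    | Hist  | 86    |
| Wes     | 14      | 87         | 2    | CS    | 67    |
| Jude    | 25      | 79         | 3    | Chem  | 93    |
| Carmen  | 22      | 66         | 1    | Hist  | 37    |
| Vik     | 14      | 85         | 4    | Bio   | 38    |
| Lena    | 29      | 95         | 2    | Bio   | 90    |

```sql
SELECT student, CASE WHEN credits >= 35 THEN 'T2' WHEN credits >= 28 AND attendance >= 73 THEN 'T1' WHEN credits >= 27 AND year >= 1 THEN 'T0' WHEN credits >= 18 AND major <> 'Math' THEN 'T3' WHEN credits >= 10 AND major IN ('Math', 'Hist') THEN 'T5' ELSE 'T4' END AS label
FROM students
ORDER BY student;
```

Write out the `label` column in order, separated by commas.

T3, T2, T4, T4, T3, T1, T1, T4, T4, T0, T4, T4, T4

student=Carmen: credits >= 18 AND major <> 'Math' → T3
student=Gus: credits >= 35 → T2
student=Hiro: ELSE → T4
student=Ines: ELSE → T4
student=Jude: credits >= 18 AND major <> 'Math' → T3
student=Lena: credits >= 28 AND attendance >= 73 → T1
student=Priya: credits >= 28 AND attendance >= 73 → T1
student=Quinn: ELSE → T4
student=Rosa: ELSE → T4
student=Uma: credits >= 27 AND year >= 1 → T0
student=Vik: ELSE → T4
student=Wes: ELSE → T4
student=Yara: ELSE → T4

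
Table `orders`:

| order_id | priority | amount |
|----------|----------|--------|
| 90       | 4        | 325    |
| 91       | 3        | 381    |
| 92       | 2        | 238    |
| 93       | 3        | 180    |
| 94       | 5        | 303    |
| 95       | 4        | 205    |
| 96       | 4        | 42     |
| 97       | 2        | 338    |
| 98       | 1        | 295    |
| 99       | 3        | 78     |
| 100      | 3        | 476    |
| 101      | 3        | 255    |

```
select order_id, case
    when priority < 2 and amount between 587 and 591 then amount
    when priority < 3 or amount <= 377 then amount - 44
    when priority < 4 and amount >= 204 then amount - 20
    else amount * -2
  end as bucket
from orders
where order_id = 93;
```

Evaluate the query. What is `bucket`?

136

order_id = 93: priority=3, amount=180.
priority < 2 and amount between 587 and 591 → false
priority < 3 or amount <= 377 → true → 136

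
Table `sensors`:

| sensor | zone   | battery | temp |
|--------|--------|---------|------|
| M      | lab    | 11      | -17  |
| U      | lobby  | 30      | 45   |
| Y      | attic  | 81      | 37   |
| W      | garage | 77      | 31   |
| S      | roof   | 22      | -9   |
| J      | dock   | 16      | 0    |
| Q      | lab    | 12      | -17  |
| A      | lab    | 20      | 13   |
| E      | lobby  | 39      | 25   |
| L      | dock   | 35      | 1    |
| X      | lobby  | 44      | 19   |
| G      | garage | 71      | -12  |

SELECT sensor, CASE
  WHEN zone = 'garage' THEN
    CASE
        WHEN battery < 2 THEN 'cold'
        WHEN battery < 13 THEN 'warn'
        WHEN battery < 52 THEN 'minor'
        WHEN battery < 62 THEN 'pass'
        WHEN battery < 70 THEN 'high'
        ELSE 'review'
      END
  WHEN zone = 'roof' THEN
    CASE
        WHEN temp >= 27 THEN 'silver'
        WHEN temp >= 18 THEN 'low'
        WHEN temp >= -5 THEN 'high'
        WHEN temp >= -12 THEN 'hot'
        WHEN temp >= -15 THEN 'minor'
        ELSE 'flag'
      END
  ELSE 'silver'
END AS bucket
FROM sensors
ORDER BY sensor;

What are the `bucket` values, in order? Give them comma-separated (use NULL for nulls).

sensor=A: zone='lab' → outer ELSE → silver
sensor=E: zone='lobby' → outer ELSE → silver
sensor=G: zone='garage' → inner[ELSE] → review
sensor=J: zone='dock' → outer ELSE → silver
sensor=L: zone='dock' → outer ELSE → silver
sensor=M: zone='lab' → outer ELSE → silver
sensor=Q: zone='lab' → outer ELSE → silver
sensor=S: zone='roof' → inner[temp >= -12] → hot
sensor=U: zone='lobby' → outer ELSE → silver
sensor=W: zone='garage' → inner[ELSE] → review
sensor=X: zone='lobby' → outer ELSE → silver
sensor=Y: zone='attic' → outer ELSE → silver

silver, silver, review, silver, silver, silver, silver, hot, silver, review, silver, silver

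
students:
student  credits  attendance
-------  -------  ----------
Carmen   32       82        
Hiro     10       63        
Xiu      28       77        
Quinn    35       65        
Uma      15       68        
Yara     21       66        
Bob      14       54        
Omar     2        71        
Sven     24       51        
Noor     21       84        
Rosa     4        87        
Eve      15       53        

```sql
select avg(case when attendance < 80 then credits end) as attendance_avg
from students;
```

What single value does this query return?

18.2222222222

student=Carmen: ✗
student=Hiro: ✓ → 10
student=Xiu: ✓ → 28
student=Quinn: ✓ → 35
student=Uma: ✓ → 15
student=Yara: ✓ → 21
student=Bob: ✓ → 14
student=Omar: ✓ → 2
student=Sven: ✓ → 24
student=Noor: ✗
student=Rosa: ✗
student=Eve: ✓ → 15
attendance_avg = (10 + 28 + 35 + 15 + 21 + 14 + 2 + 24 + 15) / 9 = 18.2222222222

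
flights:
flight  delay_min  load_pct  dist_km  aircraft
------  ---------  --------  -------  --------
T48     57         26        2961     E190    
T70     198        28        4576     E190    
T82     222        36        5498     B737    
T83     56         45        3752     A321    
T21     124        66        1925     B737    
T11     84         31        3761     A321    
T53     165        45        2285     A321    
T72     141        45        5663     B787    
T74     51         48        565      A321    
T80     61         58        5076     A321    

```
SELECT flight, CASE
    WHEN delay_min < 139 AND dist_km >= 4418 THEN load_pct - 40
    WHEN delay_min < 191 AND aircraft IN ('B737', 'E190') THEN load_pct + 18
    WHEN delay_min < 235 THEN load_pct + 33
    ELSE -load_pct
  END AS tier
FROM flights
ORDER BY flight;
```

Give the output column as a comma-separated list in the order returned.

flight=T11: delay_min < 235 → 64
flight=T21: delay_min < 191 AND aircraft IN ('B737', 'E190') → 84
flight=T48: delay_min < 191 AND aircraft IN ('B737', 'E190') → 44
flight=T53: delay_min < 235 → 78
flight=T70: delay_min < 235 → 61
flight=T72: delay_min < 235 → 78
flight=T74: delay_min < 235 → 81
flight=T80: delay_min < 139 AND dist_km >= 4418 → 18
flight=T82: delay_min < 235 → 69
flight=T83: delay_min < 235 → 78

64, 84, 44, 78, 61, 78, 81, 18, 69, 78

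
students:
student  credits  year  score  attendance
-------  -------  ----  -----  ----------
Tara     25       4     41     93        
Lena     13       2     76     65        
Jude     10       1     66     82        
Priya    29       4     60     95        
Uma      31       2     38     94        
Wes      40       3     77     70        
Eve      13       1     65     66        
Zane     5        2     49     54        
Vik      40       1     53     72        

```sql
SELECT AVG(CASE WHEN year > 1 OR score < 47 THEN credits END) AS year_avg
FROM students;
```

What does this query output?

student=Tara: ✓ → 25
student=Lena: ✓ → 13
student=Jude: ✗
student=Priya: ✓ → 29
student=Uma: ✓ → 31
student=Wes: ✓ → 40
student=Eve: ✗
student=Zane: ✓ → 5
student=Vik: ✗
year_avg = (25 + 13 + 29 + 31 + 40 + 5) / 6 = 23.8333333333

23.8333333333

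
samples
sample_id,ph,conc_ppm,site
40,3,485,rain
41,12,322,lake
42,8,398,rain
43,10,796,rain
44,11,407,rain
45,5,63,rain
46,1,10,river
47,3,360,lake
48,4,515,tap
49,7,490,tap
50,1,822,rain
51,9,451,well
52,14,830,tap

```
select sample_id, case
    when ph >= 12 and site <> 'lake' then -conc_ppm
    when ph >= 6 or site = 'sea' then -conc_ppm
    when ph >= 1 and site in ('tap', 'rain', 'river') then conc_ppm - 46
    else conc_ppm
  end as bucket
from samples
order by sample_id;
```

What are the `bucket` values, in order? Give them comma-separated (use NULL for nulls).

439, -322, -398, -796, -407, 17, -36, 360, 469, -490, 776, -451, -830

sample_id=40: ph >= 1 and site in ('tap', 'rain', 'river') → 439
sample_id=41: ph >= 6 or site = 'sea' → -322
sample_id=42: ph >= 6 or site = 'sea' → -398
sample_id=43: ph >= 6 or site = 'sea' → -796
sample_id=44: ph >= 6 or site = 'sea' → -407
sample_id=45: ph >= 1 and site in ('tap', 'rain', 'river') → 17
sample_id=46: ph >= 1 and site in ('tap', 'rain', 'river') → -36
sample_id=47: ELSE → 360
sample_id=48: ph >= 1 and site in ('tap', 'rain', 'river') → 469
sample_id=49: ph >= 6 or site = 'sea' → -490
sample_id=50: ph >= 1 and site in ('tap', 'rain', 'river') → 776
sample_id=51: ph >= 6 or site = 'sea' → -451
sample_id=52: ph >= 12 and site <> 'lake' → -830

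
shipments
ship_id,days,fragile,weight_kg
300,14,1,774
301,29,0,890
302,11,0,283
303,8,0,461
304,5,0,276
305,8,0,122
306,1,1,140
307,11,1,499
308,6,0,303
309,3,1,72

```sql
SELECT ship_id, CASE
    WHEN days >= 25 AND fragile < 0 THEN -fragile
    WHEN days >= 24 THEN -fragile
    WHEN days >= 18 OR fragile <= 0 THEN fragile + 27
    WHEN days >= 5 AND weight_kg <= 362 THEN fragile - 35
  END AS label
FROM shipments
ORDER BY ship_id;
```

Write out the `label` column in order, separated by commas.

NULL, 0, 27, 27, 27, 27, NULL, NULL, 27, NULL

ship_id=300: (no match → NULL) → NULL
ship_id=301: days >= 24 → 0
ship_id=302: days >= 18 OR fragile <= 0 → 27
ship_id=303: days >= 18 OR fragile <= 0 → 27
ship_id=304: days >= 18 OR fragile <= 0 → 27
ship_id=305: days >= 18 OR fragile <= 0 → 27
ship_id=306: (no match → NULL) → NULL
ship_id=307: (no match → NULL) → NULL
ship_id=308: days >= 18 OR fragile <= 0 → 27
ship_id=309: (no match → NULL) → NULL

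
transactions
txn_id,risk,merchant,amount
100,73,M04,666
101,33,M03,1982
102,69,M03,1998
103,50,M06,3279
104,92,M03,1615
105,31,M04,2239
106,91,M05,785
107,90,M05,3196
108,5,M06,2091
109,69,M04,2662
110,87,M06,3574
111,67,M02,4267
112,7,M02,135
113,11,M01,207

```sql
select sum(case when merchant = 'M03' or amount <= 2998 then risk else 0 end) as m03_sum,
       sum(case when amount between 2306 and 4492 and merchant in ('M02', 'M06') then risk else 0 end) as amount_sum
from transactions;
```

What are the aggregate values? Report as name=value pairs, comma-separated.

m03_sum=481, amount_sum=204

[m03_sum: merchant = 'M03' or amount <= 2998]
txn_id=100: ✓ → 73
txn_id=101: ✓ → 33
txn_id=102: ✓ → 69
txn_id=103: ✗
txn_id=104: ✓ → 92
txn_id=105: ✓ → 31
txn_id=106: ✓ → 91
txn_id=107: ✗
txn_id=108: ✓ → 5
txn_id=109: ✓ → 69
txn_id=110: ✗
txn_id=111: ✗
txn_id=112: ✓ → 7
txn_id=113: ✓ → 11
m03_sum = 73 + 33 + 69 + 92 + 31 + 91 + 5 + 69 + 7 + 11 = 481
—
[amount_sum: amount between 2306 and 4492 and merchant in ('M02', 'M06')]
txn_id=100: ✗
txn_id=101: ✗
txn_id=102: ✗
txn_id=103: ✓ → 50
txn_id=104: ✗
txn_id=105: ✗
txn_id=106: ✗
txn_id=107: ✗
txn_id=108: ✗
txn_id=109: ✗
txn_id=110: ✓ → 87
txn_id=111: ✓ → 67
txn_id=112: ✗
txn_id=113: ✗
amount_sum = 50 + 87 + 67 = 204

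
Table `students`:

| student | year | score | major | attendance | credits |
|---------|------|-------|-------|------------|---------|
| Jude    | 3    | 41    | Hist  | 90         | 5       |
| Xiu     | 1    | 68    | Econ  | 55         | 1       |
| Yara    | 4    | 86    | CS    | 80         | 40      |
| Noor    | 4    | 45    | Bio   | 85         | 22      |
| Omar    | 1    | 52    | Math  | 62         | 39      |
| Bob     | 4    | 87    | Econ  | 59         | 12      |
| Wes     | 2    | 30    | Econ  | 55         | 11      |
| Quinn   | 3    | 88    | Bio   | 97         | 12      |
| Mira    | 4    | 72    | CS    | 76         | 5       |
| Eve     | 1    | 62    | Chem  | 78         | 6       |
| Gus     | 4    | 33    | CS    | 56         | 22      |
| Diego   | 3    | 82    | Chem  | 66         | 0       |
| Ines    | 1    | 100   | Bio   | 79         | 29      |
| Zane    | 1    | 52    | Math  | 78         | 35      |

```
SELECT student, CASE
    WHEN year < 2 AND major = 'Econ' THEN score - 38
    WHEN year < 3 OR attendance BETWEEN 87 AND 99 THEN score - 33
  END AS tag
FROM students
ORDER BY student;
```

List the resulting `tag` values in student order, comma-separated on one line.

student=Bob: (no match → NULL) → NULL
student=Diego: (no match → NULL) → NULL
student=Eve: year < 3 OR attendance BETWEEN 87 AND 99 → 29
student=Gus: (no match → NULL) → NULL
student=Ines: year < 3 OR attendance BETWEEN 87 AND 99 → 67
student=Jude: year < 3 OR attendance BETWEEN 87 AND 99 → 8
student=Mira: (no match → NULL) → NULL
student=Noor: (no match → NULL) → NULL
student=Omar: year < 3 OR attendance BETWEEN 87 AND 99 → 19
student=Quinn: year < 3 OR attendance BETWEEN 87 AND 99 → 55
student=Wes: year < 3 OR attendance BETWEEN 87 AND 99 → -3
student=Xiu: year < 2 AND major = 'Econ' → 30
student=Yara: (no match → NULL) → NULL
student=Zane: year < 3 OR attendance BETWEEN 87 AND 99 → 19

NULL, NULL, 29, NULL, 67, 8, NULL, NULL, 19, 55, -3, 30, NULL, 19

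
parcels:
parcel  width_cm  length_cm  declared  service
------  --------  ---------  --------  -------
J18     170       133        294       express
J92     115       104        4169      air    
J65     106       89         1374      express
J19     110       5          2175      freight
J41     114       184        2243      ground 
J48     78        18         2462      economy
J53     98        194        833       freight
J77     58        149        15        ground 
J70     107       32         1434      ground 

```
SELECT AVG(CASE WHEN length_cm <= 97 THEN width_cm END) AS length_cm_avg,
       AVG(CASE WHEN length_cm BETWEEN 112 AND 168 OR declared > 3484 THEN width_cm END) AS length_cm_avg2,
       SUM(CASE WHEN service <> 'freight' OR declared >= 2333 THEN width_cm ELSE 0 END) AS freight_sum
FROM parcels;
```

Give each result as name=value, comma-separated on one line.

length_cm_avg=100.25, length_cm_avg2=114.3333333333, freight_sum=748

[length_cm_avg: length_cm <= 97]
parcel=J18: ✗
parcel=J92: ✗
parcel=J65: ✓ → 106
parcel=J19: ✓ → 110
parcel=J41: ✗
parcel=J48: ✓ → 78
parcel=J53: ✗
parcel=J77: ✗
parcel=J70: ✓ → 107
length_cm_avg = (106 + 110 + 78 + 107) / 4 = 100.25
—
[length_cm_avg2: length_cm BETWEEN 112 AND 168 OR declared > 3484]
parcel=J18: ✓ → 170
parcel=J92: ✓ → 115
parcel=J65: ✗
parcel=J19: ✗
parcel=J41: ✗
parcel=J48: ✗
parcel=J53: ✗
parcel=J77: ✓ → 58
parcel=J70: ✗
length_cm_avg2 = (170 + 115 + 58) / 3 = 114.3333333333
—
[freight_sum: service <> 'freight' OR declared >= 2333]
parcel=J18: ✓ → 170
parcel=J92: ✓ → 115
parcel=J65: ✓ → 106
parcel=J19: ✗
parcel=J41: ✓ → 114
parcel=J48: ✓ → 78
parcel=J53: ✗
parcel=J77: ✓ → 58
parcel=J70: ✓ → 107
freight_sum = 170 + 115 + 106 + 114 + 78 + 58 + 107 = 748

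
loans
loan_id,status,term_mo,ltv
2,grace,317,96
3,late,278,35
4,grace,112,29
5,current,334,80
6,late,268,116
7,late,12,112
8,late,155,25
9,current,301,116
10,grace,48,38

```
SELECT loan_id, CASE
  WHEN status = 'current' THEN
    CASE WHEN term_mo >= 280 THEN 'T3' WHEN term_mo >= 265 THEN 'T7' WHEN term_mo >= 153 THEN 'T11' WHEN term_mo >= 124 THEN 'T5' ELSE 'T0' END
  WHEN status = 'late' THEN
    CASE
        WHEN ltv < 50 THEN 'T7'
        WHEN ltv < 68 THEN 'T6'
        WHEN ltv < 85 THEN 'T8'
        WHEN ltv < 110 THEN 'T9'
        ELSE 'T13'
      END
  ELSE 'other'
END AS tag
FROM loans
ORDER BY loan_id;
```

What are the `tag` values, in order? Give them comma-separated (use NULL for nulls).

other, T7, other, T3, T13, T13, T7, T3, other

loan_id=2: status='grace' → outer ELSE → other
loan_id=3: status='late' → inner[ltv < 50] → T7
loan_id=4: status='grace' → outer ELSE → other
loan_id=5: status='current' → inner[term_mo >= 280] → T3
loan_id=6: status='late' → inner[ELSE] → T13
loan_id=7: status='late' → inner[ELSE] → T13
loan_id=8: status='late' → inner[ltv < 50] → T7
loan_id=9: status='current' → inner[term_mo >= 280] → T3
loan_id=10: status='grace' → outer ELSE → other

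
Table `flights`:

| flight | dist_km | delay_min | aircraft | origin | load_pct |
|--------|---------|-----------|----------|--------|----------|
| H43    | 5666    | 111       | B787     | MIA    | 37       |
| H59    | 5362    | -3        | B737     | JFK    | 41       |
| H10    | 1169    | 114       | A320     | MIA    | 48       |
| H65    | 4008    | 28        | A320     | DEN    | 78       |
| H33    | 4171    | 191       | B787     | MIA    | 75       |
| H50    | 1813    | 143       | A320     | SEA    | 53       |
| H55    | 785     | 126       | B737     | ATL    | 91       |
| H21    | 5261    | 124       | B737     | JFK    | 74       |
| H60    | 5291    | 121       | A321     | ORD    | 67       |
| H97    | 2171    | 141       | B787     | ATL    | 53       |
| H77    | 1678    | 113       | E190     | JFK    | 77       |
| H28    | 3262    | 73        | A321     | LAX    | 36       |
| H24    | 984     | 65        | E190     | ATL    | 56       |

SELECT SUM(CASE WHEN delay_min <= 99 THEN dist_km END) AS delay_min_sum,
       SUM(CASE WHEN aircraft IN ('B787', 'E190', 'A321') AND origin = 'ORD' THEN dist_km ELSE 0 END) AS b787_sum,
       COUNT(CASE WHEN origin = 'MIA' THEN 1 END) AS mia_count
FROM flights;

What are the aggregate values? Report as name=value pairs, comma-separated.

[delay_min_sum: delay_min <= 99]
flight=H43: ✗
flight=H59: ✓ → 5362
flight=H10: ✗
flight=H65: ✓ → 4008
flight=H33: ✗
flight=H50: ✗
flight=H55: ✗
flight=H21: ✗
flight=H60: ✗
flight=H97: ✗
flight=H77: ✗
flight=H28: ✓ → 3262
flight=H24: ✓ → 984
delay_min_sum = 5362 + 4008 + 3262 + 984 = 13616
—
[b787_sum: aircraft IN ('B787', 'E190', 'A321') AND origin = 'ORD']
flight=H43: ✗
flight=H59: ✗
flight=H10: ✗
flight=H65: ✗
flight=H33: ✗
flight=H50: ✗
flight=H55: ✗
flight=H21: ✗
flight=H60: ✓ → 5291
flight=H97: ✗
flight=H77: ✗
flight=H28: ✗
flight=H24: ✗
b787_sum = 5291
—
[mia_count: origin = 'MIA']
flight=H43: ✓ → 1
flight=H59: ✗
flight=H10: ✓ → 1
flight=H65: ✗
flight=H33: ✓ → 1
flight=H50: ✗
flight=H55: ✗
flight=H21: ✗
flight=H60: ✗
flight=H97: ✗
flight=H77: ✗
flight=H28: ✗
flight=H24: ✗
mia_count = COUNT(1, 1, 1) = 3

delay_min_sum=13616, b787_sum=5291, mia_count=3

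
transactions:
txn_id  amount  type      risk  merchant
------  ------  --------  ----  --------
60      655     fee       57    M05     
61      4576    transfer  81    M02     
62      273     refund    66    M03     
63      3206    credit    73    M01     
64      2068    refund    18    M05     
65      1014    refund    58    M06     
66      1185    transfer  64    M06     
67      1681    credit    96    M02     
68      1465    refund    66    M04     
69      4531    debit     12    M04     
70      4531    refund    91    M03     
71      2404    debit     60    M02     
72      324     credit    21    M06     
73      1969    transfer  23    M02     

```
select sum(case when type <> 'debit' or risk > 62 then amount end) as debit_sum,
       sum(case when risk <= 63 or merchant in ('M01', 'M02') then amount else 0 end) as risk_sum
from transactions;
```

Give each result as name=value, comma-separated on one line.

debit_sum=22947, risk_sum=22428

[debit_sum: type <> 'debit' or risk > 62]
txn_id=60: ✓ → 655
txn_id=61: ✓ → 4576
txn_id=62: ✓ → 273
txn_id=63: ✓ → 3206
txn_id=64: ✓ → 2068
txn_id=65: ✓ → 1014
txn_id=66: ✓ → 1185
txn_id=67: ✓ → 1681
txn_id=68: ✓ → 1465
txn_id=69: ✗
txn_id=70: ✓ → 4531
txn_id=71: ✗
txn_id=72: ✓ → 324
txn_id=73: ✓ → 1969
debit_sum = 655 + 4576 + 273 + 3206 + 2068 + 1014 + 1185 + 1681 + 1465 + 4531 + 324 + 1969 = 22947
—
[risk_sum: risk <= 63 or merchant in ('M01', 'M02')]
txn_id=60: ✓ → 655
txn_id=61: ✓ → 4576
txn_id=62: ✗
txn_id=63: ✓ → 3206
txn_id=64: ✓ → 2068
txn_id=65: ✓ → 1014
txn_id=66: ✗
txn_id=67: ✓ → 1681
txn_id=68: ✗
txn_id=69: ✓ → 4531
txn_id=70: ✗
txn_id=71: ✓ → 2404
txn_id=72: ✓ → 324
txn_id=73: ✓ → 1969
risk_sum = 655 + 4576 + 3206 + 2068 + 1014 + 1681 + 4531 + 2404 + 324 + 1969 = 22428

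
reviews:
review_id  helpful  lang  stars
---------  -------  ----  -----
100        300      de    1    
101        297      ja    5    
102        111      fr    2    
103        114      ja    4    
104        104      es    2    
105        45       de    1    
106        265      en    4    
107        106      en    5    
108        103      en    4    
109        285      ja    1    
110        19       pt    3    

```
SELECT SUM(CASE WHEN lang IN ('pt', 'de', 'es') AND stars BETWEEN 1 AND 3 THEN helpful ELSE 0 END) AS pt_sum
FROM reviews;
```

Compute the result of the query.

468

review_id=100: ✓ → 300
review_id=101: ✗
review_id=102: ✗
review_id=103: ✗
review_id=104: ✓ → 104
review_id=105: ✓ → 45
review_id=106: ✗
review_id=107: ✗
review_id=108: ✗
review_id=109: ✗
review_id=110: ✓ → 19
pt_sum = 300 + 104 + 45 + 19 = 468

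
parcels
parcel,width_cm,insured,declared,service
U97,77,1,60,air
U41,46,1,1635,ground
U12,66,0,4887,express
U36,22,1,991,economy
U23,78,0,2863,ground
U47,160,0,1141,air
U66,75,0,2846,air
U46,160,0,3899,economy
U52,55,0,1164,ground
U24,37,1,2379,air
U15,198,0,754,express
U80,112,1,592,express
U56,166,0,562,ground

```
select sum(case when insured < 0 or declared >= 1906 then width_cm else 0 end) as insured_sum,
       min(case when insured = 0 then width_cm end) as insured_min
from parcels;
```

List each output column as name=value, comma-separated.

[insured_sum: insured < 0 or declared >= 1906]
parcel=U97: ✗
parcel=U41: ✗
parcel=U12: ✓ → 66
parcel=U36: ✗
parcel=U23: ✓ → 78
parcel=U47: ✗
parcel=U66: ✓ → 75
parcel=U46: ✓ → 160
parcel=U52: ✗
parcel=U24: ✓ → 37
parcel=U15: ✗
parcel=U80: ✗
parcel=U56: ✗
insured_sum = 66 + 78 + 75 + 160 + 37 = 416
—
[insured_min: insured = 0]
parcel=U97: ✗
parcel=U41: ✗
parcel=U12: ✓ → 66
parcel=U36: ✗
parcel=U23: ✓ → 78
parcel=U47: ✓ → 160
parcel=U66: ✓ → 75
parcel=U46: ✓ → 160
parcel=U52: ✓ → 55
parcel=U24: ✗
parcel=U15: ✓ → 198
parcel=U80: ✗
parcel=U56: ✓ → 166
insured_min = MIN(66, 78, 160, 75, 160, 55, 198, 166) = 55

insured_sum=416, insured_min=55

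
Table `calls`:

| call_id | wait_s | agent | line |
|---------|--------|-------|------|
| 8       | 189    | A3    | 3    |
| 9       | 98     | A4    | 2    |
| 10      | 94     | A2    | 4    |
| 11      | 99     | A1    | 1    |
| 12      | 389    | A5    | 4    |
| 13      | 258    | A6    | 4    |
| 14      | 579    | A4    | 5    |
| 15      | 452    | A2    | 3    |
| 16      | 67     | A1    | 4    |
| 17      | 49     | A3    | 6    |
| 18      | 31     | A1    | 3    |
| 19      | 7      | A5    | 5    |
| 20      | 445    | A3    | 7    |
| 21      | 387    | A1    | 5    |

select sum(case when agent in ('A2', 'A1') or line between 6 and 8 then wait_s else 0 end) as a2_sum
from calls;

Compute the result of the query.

1624

call_id=8: ✗
call_id=9: ✗
call_id=10: ✓ → 94
call_id=11: ✓ → 99
call_id=12: ✗
call_id=13: ✗
call_id=14: ✗
call_id=15: ✓ → 452
call_id=16: ✓ → 67
call_id=17: ✓ → 49
call_id=18: ✓ → 31
call_id=19: ✗
call_id=20: ✓ → 445
call_id=21: ✓ → 387
a2_sum = 94 + 99 + 452 + 67 + 49 + 31 + 445 + 387 = 1624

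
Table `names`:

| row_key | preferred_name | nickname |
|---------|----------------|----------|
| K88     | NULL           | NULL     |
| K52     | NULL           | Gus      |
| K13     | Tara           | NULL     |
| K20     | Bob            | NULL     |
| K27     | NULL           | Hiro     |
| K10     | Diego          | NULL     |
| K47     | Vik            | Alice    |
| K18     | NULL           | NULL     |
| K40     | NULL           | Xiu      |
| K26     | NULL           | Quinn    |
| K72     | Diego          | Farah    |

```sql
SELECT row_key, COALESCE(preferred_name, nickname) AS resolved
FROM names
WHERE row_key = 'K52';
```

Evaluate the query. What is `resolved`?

row_key = K52: preferred_name=NULL, nickname=Gus.
preferred_name=NULL, nickname=Gus → Gus

Gus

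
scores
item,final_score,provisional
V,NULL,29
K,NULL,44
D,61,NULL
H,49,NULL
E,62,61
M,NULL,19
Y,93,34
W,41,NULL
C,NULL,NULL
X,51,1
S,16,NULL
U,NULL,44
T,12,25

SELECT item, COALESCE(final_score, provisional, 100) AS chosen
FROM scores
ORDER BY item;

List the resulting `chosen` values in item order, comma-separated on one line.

item=C: final_score=NULL, provisional=NULL, → literal 100 → 100
item=D: final_score=61 → 61
item=E: final_score=62 → 62
item=H: final_score=49 → 49
item=K: final_score=NULL, provisional=44 → 44
item=M: final_score=NULL, provisional=19 → 19
item=S: final_score=16 → 16
item=T: final_score=12 → 12
item=U: final_score=NULL, provisional=44 → 44
item=V: final_score=NULL, provisional=29 → 29
item=W: final_score=41 → 41
item=X: final_score=51 → 51
item=Y: final_score=93 → 93

100, 61, 62, 49, 44, 19, 16, 12, 44, 29, 41, 51, 93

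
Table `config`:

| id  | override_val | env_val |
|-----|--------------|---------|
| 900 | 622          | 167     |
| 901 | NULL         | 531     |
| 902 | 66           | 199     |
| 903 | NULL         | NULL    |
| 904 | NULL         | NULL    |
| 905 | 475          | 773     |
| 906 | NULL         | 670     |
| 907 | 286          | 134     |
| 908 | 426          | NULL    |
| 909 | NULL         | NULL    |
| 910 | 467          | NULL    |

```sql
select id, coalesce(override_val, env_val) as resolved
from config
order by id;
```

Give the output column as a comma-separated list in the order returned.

id=900: override_val=622 → 622
id=901: override_val=NULL, env_val=531 → 531
id=902: override_val=66 → 66
id=903: override_val=NULL, env_val=NULL (all NULL) → NULL
id=904: override_val=NULL, env_val=NULL (all NULL) → NULL
id=905: override_val=475 → 475
id=906: override_val=NULL, env_val=670 → 670
id=907: override_val=286 → 286
id=908: override_val=426 → 426
id=909: override_val=NULL, env_val=NULL (all NULL) → NULL
id=910: override_val=467 → 467

622, 531, 66, NULL, NULL, 475, 670, 286, 426, NULL, 467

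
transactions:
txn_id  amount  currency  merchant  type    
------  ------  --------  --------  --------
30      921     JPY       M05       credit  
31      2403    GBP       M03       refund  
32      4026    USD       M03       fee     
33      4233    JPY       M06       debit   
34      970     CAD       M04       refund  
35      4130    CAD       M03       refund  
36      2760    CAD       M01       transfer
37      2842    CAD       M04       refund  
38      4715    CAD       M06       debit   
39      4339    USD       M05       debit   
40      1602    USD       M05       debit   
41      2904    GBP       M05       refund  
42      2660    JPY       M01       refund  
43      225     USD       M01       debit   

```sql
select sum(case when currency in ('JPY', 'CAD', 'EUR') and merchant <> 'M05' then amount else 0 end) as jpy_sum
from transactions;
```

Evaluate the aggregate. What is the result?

txn_id=30: ✗
txn_id=31: ✗
txn_id=32: ✗
txn_id=33: ✓ → 4233
txn_id=34: ✓ → 970
txn_id=35: ✓ → 4130
txn_id=36: ✓ → 2760
txn_id=37: ✓ → 2842
txn_id=38: ✓ → 4715
txn_id=39: ✗
txn_id=40: ✗
txn_id=41: ✗
txn_id=42: ✓ → 2660
txn_id=43: ✗
jpy_sum = 4233 + 970 + 4130 + 2760 + 2842 + 4715 + 2660 = 22310

22310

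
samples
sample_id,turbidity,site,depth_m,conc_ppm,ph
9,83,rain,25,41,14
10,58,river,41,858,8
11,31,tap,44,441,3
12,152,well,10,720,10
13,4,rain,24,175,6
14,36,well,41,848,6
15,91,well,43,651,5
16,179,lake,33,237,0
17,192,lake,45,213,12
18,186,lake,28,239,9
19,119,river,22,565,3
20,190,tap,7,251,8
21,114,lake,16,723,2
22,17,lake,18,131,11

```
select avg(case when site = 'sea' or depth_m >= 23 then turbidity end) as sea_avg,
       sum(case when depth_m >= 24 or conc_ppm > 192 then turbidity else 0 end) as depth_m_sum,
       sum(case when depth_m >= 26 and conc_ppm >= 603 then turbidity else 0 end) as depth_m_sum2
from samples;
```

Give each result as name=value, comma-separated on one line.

[sea_avg: site = 'sea' or depth_m >= 23]
sample_id=9: ✓ → 83
sample_id=10: ✓ → 58
sample_id=11: ✓ → 31
sample_id=12: ✗
sample_id=13: ✓ → 4
sample_id=14: ✓ → 36
sample_id=15: ✓ → 91
sample_id=16: ✓ → 179
sample_id=17: ✓ → 192
sample_id=18: ✓ → 186
sample_id=19: ✗
sample_id=20: ✗
sample_id=21: ✗
sample_id=22: ✗
sea_avg = (83 + 58 + 31 + 4 + 36 + 91 + 179 + 192 + 186) / 9 = 95.5555555556
—
[depth_m_sum: depth_m >= 24 or conc_ppm > 192]
sample_id=9: ✓ → 83
sample_id=10: ✓ → 58
sample_id=11: ✓ → 31
sample_id=12: ✓ → 152
sample_id=13: ✓ → 4
sample_id=14: ✓ → 36
sample_id=15: ✓ → 91
sample_id=16: ✓ → 179
sample_id=17: ✓ → 192
sample_id=18: ✓ → 186
sample_id=19: ✓ → 119
sample_id=20: ✓ → 190
sample_id=21: ✓ → 114
sample_id=22: ✗
depth_m_sum = 83 + 58 + 31 + 152 + 4 + 36 + 91 + 179 + 192 + 186 + 119 + 190 + 114 = 1435
—
[depth_m_sum2: depth_m >= 26 and conc_ppm >= 603]
sample_id=9: ✗
sample_id=10: ✓ → 58
sample_id=11: ✗
sample_id=12: ✗
sample_id=13: ✗
sample_id=14: ✓ → 36
sample_id=15: ✓ → 91
sample_id=16: ✗
sample_id=17: ✗
sample_id=18: ✗
sample_id=19: ✗
sample_id=20: ✗
sample_id=21: ✗
sample_id=22: ✗
depth_m_sum2 = 58 + 36 + 91 = 185

sea_avg=95.5555555556, depth_m_sum=1435, depth_m_sum2=185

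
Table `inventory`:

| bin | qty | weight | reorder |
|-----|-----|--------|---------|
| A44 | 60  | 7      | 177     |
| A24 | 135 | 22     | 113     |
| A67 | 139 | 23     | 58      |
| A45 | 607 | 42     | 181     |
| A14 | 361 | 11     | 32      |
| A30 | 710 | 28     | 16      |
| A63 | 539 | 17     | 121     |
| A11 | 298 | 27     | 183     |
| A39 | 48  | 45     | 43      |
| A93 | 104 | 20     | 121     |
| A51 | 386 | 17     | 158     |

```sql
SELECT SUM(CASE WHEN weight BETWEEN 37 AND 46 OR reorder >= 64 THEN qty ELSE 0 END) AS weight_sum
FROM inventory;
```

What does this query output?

2177

bin=A44: ✓ → 60
bin=A24: ✓ → 135
bin=A67: ✗
bin=A45: ✓ → 607
bin=A14: ✗
bin=A30: ✗
bin=A63: ✓ → 539
bin=A11: ✓ → 298
bin=A39: ✓ → 48
bin=A93: ✓ → 104
bin=A51: ✓ → 386
weight_sum = 60 + 135 + 607 + 539 + 298 + 48 + 104 + 386 = 2177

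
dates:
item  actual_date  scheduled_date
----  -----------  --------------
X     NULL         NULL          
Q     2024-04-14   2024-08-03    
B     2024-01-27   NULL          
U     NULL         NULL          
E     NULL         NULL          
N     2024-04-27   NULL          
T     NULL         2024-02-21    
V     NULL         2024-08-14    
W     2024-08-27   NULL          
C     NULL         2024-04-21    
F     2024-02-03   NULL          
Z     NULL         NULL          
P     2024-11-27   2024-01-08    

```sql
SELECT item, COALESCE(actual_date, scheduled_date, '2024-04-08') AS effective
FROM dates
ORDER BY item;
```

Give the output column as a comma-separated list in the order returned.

item=B: actual_date=2024-01-27 → 2024-01-27
item=C: actual_date=NULL, scheduled_date=2024-04-21 → 2024-04-21
item=E: actual_date=NULL, scheduled_date=NULL, → literal 2024-04-08 → 2024-04-08
item=F: actual_date=2024-02-03 → 2024-02-03
item=N: actual_date=2024-04-27 → 2024-04-27
item=P: actual_date=2024-11-27 → 2024-11-27
item=Q: actual_date=2024-04-14 → 2024-04-14
item=T: actual_date=NULL, scheduled_date=2024-02-21 → 2024-02-21
item=U: actual_date=NULL, scheduled_date=NULL, → literal 2024-04-08 → 2024-04-08
item=V: actual_date=NULL, scheduled_date=2024-08-14 → 2024-08-14
item=W: actual_date=2024-08-27 → 2024-08-27
item=X: actual_date=NULL, scheduled_date=NULL, → literal 2024-04-08 → 2024-04-08
item=Z: actual_date=NULL, scheduled_date=NULL, → literal 2024-04-08 → 2024-04-08

2024-01-27, 2024-04-21, 2024-04-08, 2024-02-03, 2024-04-27, 2024-11-27, 2024-04-14, 2024-02-21, 2024-04-08, 2024-08-14, 2024-08-27, 2024-04-08, 2024-04-08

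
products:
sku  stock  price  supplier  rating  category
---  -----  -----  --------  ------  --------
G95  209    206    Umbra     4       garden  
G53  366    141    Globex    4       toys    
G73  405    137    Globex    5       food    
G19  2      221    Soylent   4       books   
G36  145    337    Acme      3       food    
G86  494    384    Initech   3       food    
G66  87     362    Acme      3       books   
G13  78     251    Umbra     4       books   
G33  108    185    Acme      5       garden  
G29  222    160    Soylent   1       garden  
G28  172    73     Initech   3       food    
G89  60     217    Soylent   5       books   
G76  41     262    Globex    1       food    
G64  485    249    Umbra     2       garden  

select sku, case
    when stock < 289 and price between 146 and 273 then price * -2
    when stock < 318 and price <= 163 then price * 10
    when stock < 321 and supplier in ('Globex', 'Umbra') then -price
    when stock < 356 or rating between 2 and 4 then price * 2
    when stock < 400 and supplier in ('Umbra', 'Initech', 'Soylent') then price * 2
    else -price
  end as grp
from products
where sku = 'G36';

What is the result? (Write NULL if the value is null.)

674

sku = G36: stock=145, price=337, supplier=Acme, rating=3, category=food.
stock < 289 and price between 146 and 273 → false
stock < 318 and price <= 163 → false
stock < 321 and supplier in ('Globex', 'Umbra') → false
stock < 356 or rating between 2 and 4 → true → 674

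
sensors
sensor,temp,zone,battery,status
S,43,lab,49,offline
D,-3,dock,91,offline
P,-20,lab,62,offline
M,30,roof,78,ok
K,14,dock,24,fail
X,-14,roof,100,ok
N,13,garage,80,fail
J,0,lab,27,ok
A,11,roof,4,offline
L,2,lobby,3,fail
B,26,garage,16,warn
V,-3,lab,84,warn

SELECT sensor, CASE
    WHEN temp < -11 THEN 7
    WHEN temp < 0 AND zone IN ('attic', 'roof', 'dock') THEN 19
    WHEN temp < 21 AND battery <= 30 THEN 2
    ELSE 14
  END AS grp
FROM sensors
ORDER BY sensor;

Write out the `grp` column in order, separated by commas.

2, 14, 19, 2, 2, 2, 14, 14, 7, 14, 14, 7

sensor=A: temp < 21 AND battery <= 30 → 2
sensor=B: ELSE → 14
sensor=D: temp < 0 AND zone IN ('attic', 'roof', 'dock') → 19
sensor=J: temp < 21 AND battery <= 30 → 2
sensor=K: temp < 21 AND battery <= 30 → 2
sensor=L: temp < 21 AND battery <= 30 → 2
sensor=M: ELSE → 14
sensor=N: ELSE → 14
sensor=P: temp < -11 → 7
sensor=S: ELSE → 14
sensor=V: ELSE → 14
sensor=X: temp < -11 → 7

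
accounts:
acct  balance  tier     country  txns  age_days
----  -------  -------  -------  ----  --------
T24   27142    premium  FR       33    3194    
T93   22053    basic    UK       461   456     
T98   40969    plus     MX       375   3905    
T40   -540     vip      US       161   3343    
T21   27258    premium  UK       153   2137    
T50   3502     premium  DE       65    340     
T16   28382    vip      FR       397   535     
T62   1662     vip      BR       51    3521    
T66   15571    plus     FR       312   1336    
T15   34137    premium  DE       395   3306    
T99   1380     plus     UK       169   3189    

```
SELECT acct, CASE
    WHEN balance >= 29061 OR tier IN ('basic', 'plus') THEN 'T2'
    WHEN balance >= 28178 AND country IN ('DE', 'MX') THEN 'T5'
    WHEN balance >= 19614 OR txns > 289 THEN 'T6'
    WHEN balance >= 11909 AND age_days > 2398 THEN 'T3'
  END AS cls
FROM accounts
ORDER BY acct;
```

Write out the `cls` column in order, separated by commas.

acct=T15: balance >= 29061 OR tier IN ('basic', 'plus') → T2
acct=T16: balance >= 19614 OR txns > 289 → T6
acct=T21: balance >= 19614 OR txns > 289 → T6
acct=T24: balance >= 19614 OR txns > 289 → T6
acct=T40: (no match → NULL) → NULL
acct=T50: (no match → NULL) → NULL
acct=T62: (no match → NULL) → NULL
acct=T66: balance >= 29061 OR tier IN ('basic', 'plus') → T2
acct=T93: balance >= 29061 OR tier IN ('basic', 'plus') → T2
acct=T98: balance >= 29061 OR tier IN ('basic', 'plus') → T2
acct=T99: balance >= 29061 OR tier IN ('basic', 'plus') → T2

T2, T6, T6, T6, NULL, NULL, NULL, T2, T2, T2, T2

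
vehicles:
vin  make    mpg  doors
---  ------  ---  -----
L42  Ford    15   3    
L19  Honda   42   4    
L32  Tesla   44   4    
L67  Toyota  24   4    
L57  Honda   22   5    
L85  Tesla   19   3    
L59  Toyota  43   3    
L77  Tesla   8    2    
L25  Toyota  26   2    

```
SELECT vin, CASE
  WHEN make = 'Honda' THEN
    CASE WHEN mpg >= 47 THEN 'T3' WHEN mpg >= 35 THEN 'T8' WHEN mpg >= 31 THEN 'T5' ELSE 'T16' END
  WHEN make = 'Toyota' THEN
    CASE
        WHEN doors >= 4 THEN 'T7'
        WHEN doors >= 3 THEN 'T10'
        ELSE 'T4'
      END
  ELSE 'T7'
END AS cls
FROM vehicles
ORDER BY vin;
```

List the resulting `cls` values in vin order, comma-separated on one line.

vin=L19: make='Honda' → inner[mpg >= 35] → T8
vin=L25: make='Toyota' → inner[ELSE] → T4
vin=L32: make='Tesla' → outer ELSE → T7
vin=L42: make='Ford' → outer ELSE → T7
vin=L57: make='Honda' → inner[ELSE] → T16
vin=L59: make='Toyota' → inner[doors >= 3] → T10
vin=L67: make='Toyota' → inner[doors >= 4] → T7
vin=L77: make='Tesla' → outer ELSE → T7
vin=L85: make='Tesla' → outer ELSE → T7

T8, T4, T7, T7, T16, T10, T7, T7, T7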